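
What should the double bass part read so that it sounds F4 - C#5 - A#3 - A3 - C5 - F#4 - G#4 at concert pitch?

F5 C#6 A#4 A4 C6 F#5 G#5

Written C4 sounds as C3 on the double bass, so concert pitches are written a perfect octave up.
F4 to F5
C#5 to C#6
A#3 to A#4
A3 to A4
C5 to C6
F#4 to F#5
G#4 to G#5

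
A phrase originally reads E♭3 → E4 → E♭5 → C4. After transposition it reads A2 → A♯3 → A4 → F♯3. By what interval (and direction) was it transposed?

Take the first pair: Eb3 → A2. E to A spans 5 letter names, so the interval is some kind of fifth.
A2 to Eb3 is 6 semitones, which makes it a diminished fifth; the second version is lower, so the direction is down.
Checking another pair — C4 → F#3 — gives the same interval.

down a diminished fifth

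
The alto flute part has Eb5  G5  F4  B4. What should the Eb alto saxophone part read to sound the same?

First find concert pitch: the alto flute sounds a perfect fourth below written, so Eb5 G5 F4 B4 sounds Bb4 D5 C4 F#4.
Then write for Eb alto saxophone: it sounds a major sixth below written, so the part must be a major sixth above concert.
Bb4 → G5
D5 → B5
C4 → A4
F#4 → D#5

G5 B5 A4 D#5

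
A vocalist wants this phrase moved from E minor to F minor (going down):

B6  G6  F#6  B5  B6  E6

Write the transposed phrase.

C6 Ab5 G5 C5 C6 F5

From E down to F is a major seventh; apply that to each pitch.
B6 gives C6
G6 gives Ab5
F#6 gives G5
B5 gives C5
B6 gives C6
E6 gives F5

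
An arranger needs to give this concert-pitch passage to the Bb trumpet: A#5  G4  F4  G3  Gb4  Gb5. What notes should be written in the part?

B#5 A4 G4 A3 Ab4 Ab5

Written C4 sounds as Bb3 on the Bb trumpet, so concert pitches are written a major second up.
A#5 becomes B#5
G4 becomes A4
F4 becomes G4
G3 becomes A3
Gb4 becomes Ab4
Gb5 becomes Ab5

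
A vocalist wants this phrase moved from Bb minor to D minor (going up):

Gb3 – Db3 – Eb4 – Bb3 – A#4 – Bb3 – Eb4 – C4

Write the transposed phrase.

Bb3 F3 G4 D4 C##5 D4 G4 E4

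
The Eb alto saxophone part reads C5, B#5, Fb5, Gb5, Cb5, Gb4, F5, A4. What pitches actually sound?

Written C4 on the Eb alto saxophone sounds as Eb3, a major sixth lower; apply that shift to every note.
C5 → Eb4
B#5 → D#5
Fb5 → Abb4
Gb5 → Bbb4
Cb5 → Ebb4
Gb4 → Bbb3
F5 → Ab4
A4 → C4

Eb4 D#5 Abb4 Bbb4 Ebb4 Bbb3 Ab4 C4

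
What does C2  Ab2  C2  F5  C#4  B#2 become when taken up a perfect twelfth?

C2 up a perfect twelfth is G3.
Ab2: a twelfth up reaches E, and 19 semitones makes it Eb4.
A perfect twelfth up from C2 gives G3.
F5 up a perfect twelfth is C7.
A perfect twelfth up from C#4 gives G#5.
A perfect twelfth up from B#2 gives F##4.

G3 Eb4 G3 C7 G#5 F##4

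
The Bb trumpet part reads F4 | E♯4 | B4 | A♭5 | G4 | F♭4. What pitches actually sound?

Eb4 D#4 A4 Gb5 F4 Ebb4

Written C4 on the Bb trumpet sounds as Bb3, a major second lower; apply that shift to every note.
F4 becomes Eb4
E#4 becomes D#4
B4 becomes A4
Ab5 becomes Gb5
G4 becomes F4
Fb4 becomes Ebb4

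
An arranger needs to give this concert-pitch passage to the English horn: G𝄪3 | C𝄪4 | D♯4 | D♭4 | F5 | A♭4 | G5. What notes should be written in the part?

D##4 G##4 A#4 Ab4 C6 Eb5 D6

Written C4 sounds as F3 on the English horn, so concert pitches are written a perfect fifth up.
G##3 to D##4
C##4 to G##4
D#4 to A#4
Db4 to Ab4
F5 to C6
Ab4 to Eb5
G5 to D6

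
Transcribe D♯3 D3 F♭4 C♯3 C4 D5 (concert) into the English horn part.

Written C4 sounds as F3 on the English horn, so concert pitches are written a perfect fifth up.
D#3 becomes A#3
D3 becomes A3
Fb4 becomes Cb5
C#3 becomes G#3
C4 becomes G4
D5 becomes A5

A#3 A3 Cb5 G#3 G4 A5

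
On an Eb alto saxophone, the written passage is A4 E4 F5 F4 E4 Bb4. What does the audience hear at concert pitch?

C4 G3 Ab4 Ab3 G3 Db4

Written C4 on the Eb alto saxophone sounds as Eb3, a major sixth lower; apply that shift to every note.
A4 gives C4
E4 gives G3
F5 gives Ab4
F4 gives Ab3
E4 gives G3
Bb4 gives Db4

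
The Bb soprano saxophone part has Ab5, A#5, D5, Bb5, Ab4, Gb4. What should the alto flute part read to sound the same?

Cb6 C#6 F5 Db6 Cb5 Bbb4

First find concert pitch: the Bb soprano saxophone sounds a major second below written, so Ab5 A#5 D5 Bb5 Ab4 Gb4 sounds Gb5 G#5 C5 Ab5 Gb4 Fb4.
Then write for alto flute: it sounds a perfect fourth below written, so the part must be a perfect fourth above concert.
Gb5 → Cb6
G#5 → C#6
C5 → F5
Ab5 → Db6
Gb4 → Cb5
Fb4 → Bbb4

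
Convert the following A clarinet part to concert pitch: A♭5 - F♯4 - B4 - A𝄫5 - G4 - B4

F5 D#4 G#4 Fb5 E4 G#4

The A clarinet sounds a minor third below written, so transpose each written note down a minor third.
Ab5 to F5
F#4 to D#4
B4 to G#4
Abb5 to Fb5
G4 to E4
B4 to G#4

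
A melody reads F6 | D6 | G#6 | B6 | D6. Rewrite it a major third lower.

Db6 Bb5 E6 G6 Bb5

F6 → Db6
D6 → Bb5
G#6 → E6
B6 → G6
D6 → Bb5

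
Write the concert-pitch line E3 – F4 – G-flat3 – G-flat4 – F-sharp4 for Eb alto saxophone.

C#4 D5 Eb4 Eb5 D#5

Written C4 sounds as Eb3 on the Eb alto saxophone, so concert pitches are written a major sixth up.
E3 -> C#4
F4 -> D5
Gb3 -> Eb4
Gb4 -> Eb5
F#4 -> D#5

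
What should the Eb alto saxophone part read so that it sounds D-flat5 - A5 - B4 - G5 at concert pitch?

The Eb alto saxophone sounds a major sixth below written, so the written part must be a major sixth above concert — transpose each note up.
Db5 to Bb5
A5 to F#6
B4 to G#5
G5 to E6

Bb5 F#6 G#5 E6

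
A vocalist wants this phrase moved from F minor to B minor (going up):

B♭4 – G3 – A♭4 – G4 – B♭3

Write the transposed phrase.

E5 C#4 D5 C#5 E4

F minor to B minor up is an augmented fourth, so every note moves up by that interval.
Bb4 gives E5
G3 gives C#4
Ab4 gives D5
G4 gives C#5
Bb3 gives E4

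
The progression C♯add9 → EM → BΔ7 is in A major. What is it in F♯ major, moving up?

A#add9 C#M G#Δ7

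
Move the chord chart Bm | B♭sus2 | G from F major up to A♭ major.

Dm Dbsus2 Bb

F major up to A♭ major is a minor third; each chord root moves by that interval while the quality stays the same.
Bm: root B up a minor third → D, giving Dm.
B♭sus2: root B♭ up a minor third → Db, giving Dbsus2.
G: root G up a minor third → Bb, giving Bb.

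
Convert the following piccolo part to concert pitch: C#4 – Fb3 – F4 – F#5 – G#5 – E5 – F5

The piccolo sounds a perfect octave above written, so transpose each written note up a perfect octave.
C#4 -> C#5
Fb3 -> Fb4
F4 -> F5
F#5 -> F#6
G#5 -> G#6
E5 -> E6
F5 -> F6

C#5 Fb4 F5 F#6 G#6 E6 F6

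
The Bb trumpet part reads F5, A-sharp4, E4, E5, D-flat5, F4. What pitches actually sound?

Eb5 G#4 D4 D5 Cb5 Eb4

Written C4 on the Bb trumpet sounds as Bb3, a major second lower; apply that shift to every note.
F5 to Eb5
A#4 to G#4
E4 to D4
E5 to D5
Db5 to Cb5
F4 to Eb4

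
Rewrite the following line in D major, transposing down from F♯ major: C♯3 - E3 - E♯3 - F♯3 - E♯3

From F♯ down to D is a major third; apply that to each pitch.
C#3 becomes A2
E3 becomes C3
E#3 becomes C#3
F#3 becomes D3
E#3 becomes C#3

A2 C3 C#3 D3 C#3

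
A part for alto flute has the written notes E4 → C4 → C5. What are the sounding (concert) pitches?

B3 G3 G4

The alto flute sounds a perfect fourth below written, so transpose each written note down a perfect fourth.
E4 to B3
C4 to G3
C5 to G4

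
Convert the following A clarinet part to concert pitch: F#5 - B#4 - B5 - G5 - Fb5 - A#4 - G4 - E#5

The A clarinet sounds a minor third below written, so transpose each written note down a minor third.
F#5 to D#5
B#4 to G##4
B5 to G#5
G5 to E5
Fb5 to Db5
A#4 to F##4
G4 to E4
E#5 to C##5

D#5 G##4 G#5 E5 Db5 F##4 E4 C##5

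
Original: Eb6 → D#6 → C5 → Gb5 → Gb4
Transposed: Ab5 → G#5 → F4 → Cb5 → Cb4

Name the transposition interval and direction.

Take the first pair: Eb6 → Ab5. E to A spans 5 letter names, so the interval is some kind of fifth.
Ab5 to Eb6 is 7 semitones, which makes it a perfect fifth; the second version is lower, so the direction is down.
Checking another pair — Gb4 → Cb4 — gives the same interval.

down a perfect fifth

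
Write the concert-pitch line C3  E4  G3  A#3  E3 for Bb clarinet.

The Bb clarinet sounds a major second below written, so the written part must be a major second above concert — transpose each note up.
C3 becomes D3
E4 becomes F#4
G3 becomes A3
A#3 becomes B#3
E3 becomes F#3

D3 F#4 A3 B#3 F#3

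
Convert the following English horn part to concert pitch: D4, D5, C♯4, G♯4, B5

G3 G4 F#3 C#4 E5

The English horn sounds a perfect fifth below written, so transpose each written note down a perfect fifth.
D4 → G3
D5 → G4
C#4 → F#3
G#4 → C#4
B5 → E5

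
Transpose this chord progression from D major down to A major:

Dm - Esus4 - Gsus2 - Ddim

Am Bsus4 Dsus2 Adim

D major down to A major is a perfect fourth; each chord root moves by that interval while the quality stays the same.
Dm: root D down a perfect fourth → A, giving Am.
Esus4: root E down a perfect fourth → B, giving Bsus4.
Gsus2: root G down a perfect fourth → D, giving Dsus2.
Ddim: root D down a perfect fourth → A, giving Adim.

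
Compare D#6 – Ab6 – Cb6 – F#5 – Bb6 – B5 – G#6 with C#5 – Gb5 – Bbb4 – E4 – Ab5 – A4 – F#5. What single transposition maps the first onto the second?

Take the first pair: D#6 → C#5. D to C spans 9 letter names, so the interval is some kind of ninth.
C#5 to D#6 is 14 semitones, which makes it a major ninth; the second version is lower, so the direction is down.
Checking another pair — G#6 → F#5 — gives the same interval.

down a major ninth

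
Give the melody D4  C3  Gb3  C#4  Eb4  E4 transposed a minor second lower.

C#4 B2 F3 B#3 D4 D#4

A minor second down from D4 gives C#4.
A minor second down from C3 gives B2.
Gb3: a second down reaches F, and 1 semitone makes it F3.
C#4: a second down reaches B, and 1 semitone makes it B#3.
Eb4: a second down reaches D, and 1 semitone makes it D4.
E4 down a minor second is D#4.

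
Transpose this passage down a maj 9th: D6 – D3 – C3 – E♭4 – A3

C5 C2 Bb1 Db3 G2

D6 → C5
D3 → C2
C3 → Bb1
Eb4 → Db3
A3 → G2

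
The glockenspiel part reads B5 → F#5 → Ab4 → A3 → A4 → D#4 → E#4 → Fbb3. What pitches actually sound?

B7 F#7 Ab6 A5 A6 D#6 E#6 Fbb5

The glockenspiel sounds a perfect fifteenth above written, so transpose each written note up a perfect fifteenth.
B5 becomes B7
F#5 becomes F#7
Ab4 becomes Ab6
A3 becomes A5
A4 becomes A6
D#4 becomes D#6
E#4 becomes E#6
Fbb3 becomes Fbb5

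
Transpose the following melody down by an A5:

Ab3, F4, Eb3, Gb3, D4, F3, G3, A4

Dbb3 Bbb3 Abb2 Cbb3 Gb3 Bbb2 Cb3 Db4

Ab3 → Dbb3
F4 → Bbb3
Eb3 → Abb2
Gb3 → Cbb3
D4 → Gb3
F3 → Bbb2
G3 → Cb3
A4 → Db4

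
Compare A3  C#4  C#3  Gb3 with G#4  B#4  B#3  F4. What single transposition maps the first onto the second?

Take the first pair: A3 → G#4. A to G spans 7 letter names, so the interval is some kind of seventh.
A3 to G#4 is 11 semitones, which makes it a major seventh; the second version is higher, so the direction is up.
Checking another pair — Gb3 → F4 — gives the same interval.

up a major seventh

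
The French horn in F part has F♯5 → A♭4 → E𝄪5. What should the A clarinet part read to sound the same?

D5 Fb4 C##5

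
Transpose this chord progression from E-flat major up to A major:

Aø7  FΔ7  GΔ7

E-flat major up to A major is an augmented fourth; each chord root moves by that interval while the quality stays the same.
Aø7: root A up an augmented fourth → D#, giving D#ø7.
FΔ7: root F up an augmented fourth → B, giving BΔ7.
GΔ7: root G up an augmented fourth → C#, giving C#Δ7.

D#ø7 BΔ7 C#Δ7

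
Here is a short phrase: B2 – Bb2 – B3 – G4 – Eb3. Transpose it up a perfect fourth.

E3 Eb3 E4 C5 Ab3

B2 → E3
Bb2 → Eb3
B3 → E4
G4 → C5
Eb3 → Ab3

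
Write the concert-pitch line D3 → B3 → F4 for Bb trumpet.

E3 C#4 G4

The Bb trumpet sounds a major second below written, so the written part must be a major second above concert — transpose each note up.
D3 -> E3
B3 -> C#4
F4 -> G4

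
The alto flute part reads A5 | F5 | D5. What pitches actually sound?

E5 C5 A4

Written C4 on the alto flute sounds as G3, a perfect fourth lower; apply that shift to every note.
A5 → E5
F5 → C5
D5 → A4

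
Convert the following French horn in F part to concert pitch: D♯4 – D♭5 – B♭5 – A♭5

G#3 Gb4 Eb5 Db5

Written C4 on the French horn in F sounds as F3, a perfect fifth lower; apply that shift to every note.
D#4 → G#3
Db5 → Gb4
Bb5 → Eb5
Ab5 → Db5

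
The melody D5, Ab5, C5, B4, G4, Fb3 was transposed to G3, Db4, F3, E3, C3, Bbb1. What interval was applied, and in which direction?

down a perfect twelfth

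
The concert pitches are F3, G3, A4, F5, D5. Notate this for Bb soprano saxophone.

The Bb soprano saxophone sounds a major second below written, so the written part must be a major second above concert — transpose each note up.
F3 -> G3
G3 -> A3
A4 -> B4
F5 -> G5
D5 -> E5

G3 A3 B4 G5 E5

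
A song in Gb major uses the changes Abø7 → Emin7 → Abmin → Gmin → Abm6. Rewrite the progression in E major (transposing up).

Gb major up to E major is an augmented sixth; each chord root moves by that interval while the quality stays the same.
Abø7: root Ab up an augmented sixth → F#, giving F#ø7.
Emin7: root E up an augmented sixth → C##, giving C##min7.
Abmin: root Ab up an augmented sixth → F#, giving F#min.
Gmin: root G up an augmented sixth → E#, giving E#min.
Abm6: root Ab up an augmented sixth → F#, giving F#m6.

F#ø7 C##min7 F#min E#min F#m6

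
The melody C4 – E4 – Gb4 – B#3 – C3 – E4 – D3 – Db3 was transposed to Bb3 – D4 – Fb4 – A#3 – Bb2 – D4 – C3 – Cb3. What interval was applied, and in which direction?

From C4 to Bb3 is 2 letter names — a second of some quality.
Bb3 to C4 is 2 semitones, which makes it a major second; the second version is lower, so the direction is down.
Checking another pair — Db3 → Cb3 — gives the same interval.

down a major second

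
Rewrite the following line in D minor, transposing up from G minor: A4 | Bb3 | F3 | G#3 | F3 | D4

From G up to D is a perfect fifth; apply that to each pitch.
A4 → E5
Bb3 → F4
F3 → C4
G#3 → D#4
F3 → C4
D4 → A4

E5 F4 C4 D#4 C4 A4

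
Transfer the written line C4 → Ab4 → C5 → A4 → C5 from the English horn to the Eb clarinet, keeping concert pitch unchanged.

D3 Bb3 D4 B3 D4

First find concert pitch: the English horn sounds a perfect fifth below written, so C4 Ab4 C5 A4 C5 sounds F3 Db4 F4 D4 F4.
Then write for Eb clarinet: it sounds a minor third above written, so the part must be a minor third below concert.
F3 → D3
Db4 → Bb3
F4 → D4
D4 → B3
F4 → D4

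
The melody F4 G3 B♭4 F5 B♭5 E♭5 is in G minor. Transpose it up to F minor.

From G up to F is a minor seventh; apply that to each pitch.
F4 → Eb5
G3 → F4
Bb4 → Ab5
F5 → Eb6
Bb5 → Ab6
Eb5 → Db6

Eb5 F4 Ab5 Eb6 Ab6 Db6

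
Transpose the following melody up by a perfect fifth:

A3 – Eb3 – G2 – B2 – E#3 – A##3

A3 to E4
Eb3 to Bb3
G2 to D3
B2 to F#3
E#3 to B#3
A##3 to E##4

E4 Bb3 D3 F#3 B#3 E##4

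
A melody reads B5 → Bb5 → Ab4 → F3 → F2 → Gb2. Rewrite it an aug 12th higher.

F##7 F#7 E6 C#5 C#4 D4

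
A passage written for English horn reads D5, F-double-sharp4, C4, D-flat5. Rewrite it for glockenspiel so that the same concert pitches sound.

G2 B#1 F1 Gb2

First find concert pitch: the English horn sounds a perfect fifth below written, so D5 F-double-sharp4 C4 D-flat5 sounds G4 B#3 F3 Gb4.
Then write for glockenspiel: it sounds a perfect fifteenth above written, so the part must be a perfect fifteenth below concert.
G4 → G2
B#3 → B#1
F3 → F1
Gb4 → Gb2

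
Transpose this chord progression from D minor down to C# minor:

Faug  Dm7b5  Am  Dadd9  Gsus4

D minor down to C# minor is a minor second; each chord root moves by that interval while the quality stays the same.
Faug: root F down a minor second → E, giving Eaug.
Dm7b5: root D down a minor second → C#, giving C#m7b5.
Am: root A down a minor second → G#, giving G#m.
Dadd9: root D down a minor second → C#, giving C#add9.
Gsus4: root G down a minor second → F#, giving F#sus4.

Eaug C#m7b5 G#m C#add9 F#sus4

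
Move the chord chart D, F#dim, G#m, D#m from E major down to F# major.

E major down to F# major is a minor seventh; each chord root moves by that interval while the quality stays the same.
D: root D down a minor seventh → E, giving E.
F#dim: root F# down a minor seventh → G#, giving G#dim.
G#m: root G# down a minor seventh → A#, giving A#m.
D#m: root D# down a minor seventh → E#, giving E#m.

E G#dim A#m E#m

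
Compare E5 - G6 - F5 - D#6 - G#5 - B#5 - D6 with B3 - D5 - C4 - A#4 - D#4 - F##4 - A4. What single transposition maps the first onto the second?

down a perfect eleventh

Take the first pair: E5 → B3. E to B spans 11 letter names, so the interval is some kind of eleventh.
B3 to E5 is 17 semitones, which makes it a perfect eleventh; the second version is lower, so the direction is down.
Checking another pair — D6 → A4 — gives the same interval.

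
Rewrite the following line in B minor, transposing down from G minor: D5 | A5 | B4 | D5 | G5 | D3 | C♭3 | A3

F#4 C#5 D#4 F#4 B4 F#2 Eb2 C#3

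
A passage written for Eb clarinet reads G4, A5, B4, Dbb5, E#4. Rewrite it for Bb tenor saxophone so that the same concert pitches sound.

C6 D7 E6 Gbb6 A#5

First find concert pitch: the Eb clarinet sounds a minor third above written, so G4 A5 B4 Dbb5 E#4 sounds Bb4 C6 D5 Fbb5 G#4.
Then write for Bb tenor saxophone: it sounds a major ninth below written, so the part must be a major ninth above concert.
Bb4 → C6
C6 → D7
D5 → E6
Fbb5 → Gbb6
G#4 → A#5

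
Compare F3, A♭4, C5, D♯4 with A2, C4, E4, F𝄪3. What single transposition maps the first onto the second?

down a minor sixth

From F3 to A2 is 6 letter names — a sixth of some quality.
A2 to F3 is 8 semitones, which makes it a minor sixth; the second version is lower, so the direction is down.
Checking another pair — D#4 → F##3 — gives the same interval.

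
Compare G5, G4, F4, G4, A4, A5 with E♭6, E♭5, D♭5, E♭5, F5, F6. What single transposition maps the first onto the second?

Take the first pair: G5 → Eb6. G to E spans 6 letter names, so the interval is some kind of sixth.
G5 to Eb6 is 8 semitones, which makes it a minor sixth; the second version is higher, so the direction is up.
Checking another pair — A5 → F6 — gives the same interval.

up a minor sixth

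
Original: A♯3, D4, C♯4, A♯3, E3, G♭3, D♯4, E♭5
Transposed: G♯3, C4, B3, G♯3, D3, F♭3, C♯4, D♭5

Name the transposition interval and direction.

down a major second

From A#3 to G#3 is 2 letter names — a second of some quality.
G#3 to A#3 is 2 semitones, which makes it a major second; the second version is lower, so the direction is down.
Checking another pair — Eb5 → Db5 — gives the same interval.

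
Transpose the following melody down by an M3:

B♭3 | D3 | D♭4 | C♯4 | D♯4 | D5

Gb3 Bb2 Bbb3 A3 B3 Bb4

Bb3 down a major third is Gb3.
D3 down a major third is Bb2.
A major third down from Db4 gives Bbb3.
A major third down from C#4 gives A3.
A major third down from D#4 gives B3.
A major third down from D5 gives Bb4.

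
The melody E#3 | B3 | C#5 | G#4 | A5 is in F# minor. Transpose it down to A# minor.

From F# down to A# is a minor sixth; apply that to each pitch.
E#3 becomes G##2
B3 becomes D#3
C#5 becomes E#4
G#4 becomes B#3
A5 becomes C#5

G##2 D#3 E#4 B#3 C#5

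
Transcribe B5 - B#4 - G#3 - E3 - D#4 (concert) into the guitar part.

B6 B#5 G#4 E4 D#5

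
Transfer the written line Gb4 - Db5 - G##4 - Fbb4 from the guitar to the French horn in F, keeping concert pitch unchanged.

First find concert pitch: the guitar sounds a perfect octave below written, so Gb4 Db5 G##4 Fbb4 sounds Gb3 Db4 G##3 Fbb3.
Then write for French horn in F: it sounds a perfect fifth below written, so the part must be a perfect fifth above concert.
Gb3 → Db4
Db4 → Ab4
G##3 → D##4
Fbb3 → Cbb4

Db4 Ab4 D##4 Cbb4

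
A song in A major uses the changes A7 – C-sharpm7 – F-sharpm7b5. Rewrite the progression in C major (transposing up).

A major up to C major is a minor third; each chord root moves by that interval while the quality stays the same.
A7: root A up a minor third → C, giving C7.
C-sharpm7: root C-sharp up a minor third → E, giving Em7.
F-sharpm7b5: root F-sharp up a minor third → A, giving Am7b5.

C7 Em7 Am7b5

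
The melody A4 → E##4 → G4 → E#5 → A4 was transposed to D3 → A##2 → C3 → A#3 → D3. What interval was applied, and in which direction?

down a perfect twelfth

From A4 to D3 is 12 letter names — a twelfth of some quality.
D3 to A4 is 19 semitones, which makes it a perfect twelfth; the second version is lower, so the direction is down.
Checking another pair — A4 → D3 — gives the same interval.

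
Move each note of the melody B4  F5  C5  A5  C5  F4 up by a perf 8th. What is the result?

B5 F6 C6 A6 C6 F5

B4 up a perfect octave is B5.
F5: an octave up reaches F, and 12 semitones makes it F6.
C5: an octave up reaches C, and 12 semitones makes it C6.
A perfect octave up from A5 gives A6.
A perfect octave up from C5 gives C6.
A perfect octave up from F4 gives F5.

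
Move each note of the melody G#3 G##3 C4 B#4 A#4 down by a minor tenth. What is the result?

E#2 E##2 A2 G##3 F##3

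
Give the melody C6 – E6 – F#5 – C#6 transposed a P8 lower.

C5 E5 F#4 C#5

C6 → C5
E6 → E5
F#5 → F#4
C#6 → C#5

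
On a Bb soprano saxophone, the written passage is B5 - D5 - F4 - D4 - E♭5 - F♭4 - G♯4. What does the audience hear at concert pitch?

The Bb soprano saxophone sounds a major second below written, so transpose each written note down a major second.
B5 -> A5
D5 -> C5
F4 -> Eb4
D4 -> C4
Eb5 -> Db5
Fb4 -> Ebb4
G#4 -> F#4

A5 C5 Eb4 C4 Db5 Ebb4 F#4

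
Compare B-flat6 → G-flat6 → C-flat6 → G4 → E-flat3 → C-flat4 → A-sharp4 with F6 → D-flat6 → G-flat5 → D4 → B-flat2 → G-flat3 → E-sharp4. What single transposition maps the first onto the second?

down a perfect fourth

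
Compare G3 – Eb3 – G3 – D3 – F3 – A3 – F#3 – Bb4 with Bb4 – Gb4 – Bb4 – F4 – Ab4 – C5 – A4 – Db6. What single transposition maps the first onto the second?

up a minor tenth

From G3 to Bb4 is 10 letter names — a tenth of some quality.
G3 to Bb4 is 15 semitones, which makes it a minor tenth; the second version is higher, so the direction is up.
Checking another pair — Bb4 → Db6 — gives the same interval.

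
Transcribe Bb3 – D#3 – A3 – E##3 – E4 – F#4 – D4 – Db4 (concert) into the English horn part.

F4 A#3 E4 B##3 B4 C#5 A4 Ab4

The English horn sounds a perfect fifth below written, so the written part must be a perfect fifth above concert — transpose each note up.
Bb3 gives F4
D#3 gives A#3
A3 gives E4
E##3 gives B##3
E4 gives B4
F#4 gives C#5
D4 gives A4
Db4 gives Ab4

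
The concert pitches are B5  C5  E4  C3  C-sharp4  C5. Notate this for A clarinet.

D6 Eb5 G4 Eb3 E4 Eb5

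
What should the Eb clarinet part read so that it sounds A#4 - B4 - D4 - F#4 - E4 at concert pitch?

F##4 G#4 B3 D#4 C#4

Written C4 sounds as Eb4 on the Eb clarinet, so concert pitches are written a minor third down.
A#4 becomes F##4
B4 becomes G#4
D4 becomes B3
F#4 becomes D#4
E4 becomes C#4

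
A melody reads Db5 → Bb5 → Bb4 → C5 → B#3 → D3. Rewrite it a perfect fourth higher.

Db5 -> Gb5
Bb5 -> Eb6
Bb4 -> Eb5
C5 -> F5
B#3 -> E#4
D3 -> G3

Gb5 Eb6 Eb5 F5 E#4 G3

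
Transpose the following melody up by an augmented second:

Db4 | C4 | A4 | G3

E4 D#4 B#4 A#3

Db4 up an augmented second is E4.
An augmented second up from C4 gives D#4.
A4: a second up reaches B, and 3 semitones makes it B#4.
G3: a second up reaches A, and 3 semitones makes it A#3.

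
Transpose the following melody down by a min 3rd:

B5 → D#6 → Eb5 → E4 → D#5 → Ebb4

B5 gives G#5
D#6 gives B#5
Eb5 gives C5
E4 gives C#4
D#5 gives B#4
Ebb4 gives Cb4

G#5 B#5 C5 C#4 B#4 Cb4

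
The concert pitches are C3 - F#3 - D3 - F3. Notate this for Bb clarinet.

Written C4 sounds as Bb3 on the Bb clarinet, so concert pitches are written a major second up.
C3 → D3
F#3 → G#3
D3 → E3
F3 → G3

D3 G#3 E3 G3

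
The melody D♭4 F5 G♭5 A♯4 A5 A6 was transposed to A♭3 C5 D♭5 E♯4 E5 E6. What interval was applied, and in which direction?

down a perfect fourth

From Db4 to Ab3 is 4 letter names — a fourth of some quality.
Ab3 to Db4 is 5 semitones, which makes it a perfect fourth; the second version is lower, so the direction is down.
Checking another pair — A6 → E6 — gives the same interval.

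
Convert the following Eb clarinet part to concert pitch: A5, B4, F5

C6 D5 Ab5

Written C4 on the Eb clarinet sounds as Eb4, a minor third higher; apply that shift to every note.
A5 to C6
B4 to D5
F5 to Ab5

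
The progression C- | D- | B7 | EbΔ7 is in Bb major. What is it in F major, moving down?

G- A- F#7 BbΔ7

Bb major down to F major is a perfect fourth; each chord root moves by that interval while the quality stays the same.
C-: root C down a perfect fourth → G, giving G-.
D-: root D down a perfect fourth → A, giving A-.
B7: root B down a perfect fourth → F#, giving F#7.
EbΔ7: root Eb down a perfect fourth → Bb, giving BbΔ7.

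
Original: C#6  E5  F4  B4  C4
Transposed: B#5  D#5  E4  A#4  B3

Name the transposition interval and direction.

down a minor second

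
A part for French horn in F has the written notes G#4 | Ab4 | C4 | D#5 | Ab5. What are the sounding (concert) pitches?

C#4 Db4 F3 G#4 Db5

The French horn in F sounds a perfect fifth below written, so transpose each written note down a perfect fifth.
G#4 -> C#4
Ab4 -> Db4
C4 -> F3
D#5 -> G#4
Ab5 -> Db5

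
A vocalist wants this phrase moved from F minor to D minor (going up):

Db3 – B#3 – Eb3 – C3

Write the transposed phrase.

From F up to D is a major sixth; apply that to each pitch.
Db3 to Bb3
B#3 to G##4
Eb3 to C4
C3 to A3

Bb3 G##4 C4 A3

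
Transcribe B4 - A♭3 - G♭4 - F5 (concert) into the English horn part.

The English horn sounds a perfect fifth below written, so the written part must be a perfect fifth above concert — transpose each note up.
B4 -> F#5
Ab3 -> Eb4
Gb4 -> Db5
F5 -> C6

F#5 Eb4 Db5 C6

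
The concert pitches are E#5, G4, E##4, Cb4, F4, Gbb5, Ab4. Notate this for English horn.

Written C4 sounds as F3 on the English horn, so concert pitches are written a perfect fifth up.
E#5 gives B#5
G4 gives D5
E##4 gives B##4
Cb4 gives Gb4
F4 gives C5
Gbb5 gives Dbb6
Ab4 gives Eb5

B#5 D5 B##4 Gb4 C5 Dbb6 Eb5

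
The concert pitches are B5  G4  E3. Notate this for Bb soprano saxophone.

C#6 A4 F#3

Written C4 sounds as Bb3 on the Bb soprano saxophone, so concert pitches are written a major second up.
B5 → C#6
G4 → A4
E3 → F#3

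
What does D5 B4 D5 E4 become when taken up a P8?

D6 B5 D6 E5

D5 → D6
B4 → B5
D5 → D6
E4 → E5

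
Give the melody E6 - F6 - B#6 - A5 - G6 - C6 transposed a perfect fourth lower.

A perfect fourth down from E6 gives B5.
A perfect fourth down from F6 gives C6.
B#6 down a perfect fourth is F##6.
A5 down a perfect fourth is E5.
A perfect fourth down from G6 gives D6.
C6 down a perfect fourth is G5.

B5 C6 F##6 E5 D6 G5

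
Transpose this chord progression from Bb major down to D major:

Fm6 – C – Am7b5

Am6 E C#m7b5

Bb major down to D major is a minor sixth; each chord root moves by that interval while the quality stays the same.
Fm6: root F down a minor sixth → A, giving Am6.
C: root C down a minor sixth → E, giving E.
Am7b5: root A down a minor sixth → C#, giving C#m7b5.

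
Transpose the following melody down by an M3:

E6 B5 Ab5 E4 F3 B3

E6 -> C6
B5 -> G5
Ab5 -> Fb5
E4 -> C4
F3 -> Db3
B3 -> G3

C6 G5 Fb5 C4 Db3 G3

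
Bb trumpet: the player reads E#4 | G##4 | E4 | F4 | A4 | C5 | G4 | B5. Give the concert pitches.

Written C4 on the Bb trumpet sounds as Bb3, a major second lower; apply that shift to every note.
E#4 → D#4
G##4 → F##4
E4 → D4
F4 → Eb4
A4 → G4
C5 → Bb4
G4 → F4
B5 → A5

D#4 F##4 D4 Eb4 G4 Bb4 F4 A5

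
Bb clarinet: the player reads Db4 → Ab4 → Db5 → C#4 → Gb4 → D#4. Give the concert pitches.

The Bb clarinet sounds a major second below written, so transpose each written note down a major second.
Db4 gives Cb4
Ab4 gives Gb4
Db5 gives Cb5
C#4 gives B3
Gb4 gives Fb4
D#4 gives C#4

Cb4 Gb4 Cb5 B3 Fb4 C#4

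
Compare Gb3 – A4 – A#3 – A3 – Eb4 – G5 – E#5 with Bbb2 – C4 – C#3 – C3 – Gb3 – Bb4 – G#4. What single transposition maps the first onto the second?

From Gb3 to Bbb2 is 6 letter names — a sixth of some quality.
Bbb2 to Gb3 is 9 semitones, which makes it a major sixth; the second version is lower, so the direction is down.
Checking another pair — E#5 → G#4 — gives the same interval.

down a major sixth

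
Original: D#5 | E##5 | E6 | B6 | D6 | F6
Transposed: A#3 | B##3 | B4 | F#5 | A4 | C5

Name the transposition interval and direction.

Take the first pair: D#5 → A#3. D to A spans 11 letter names, so the interval is some kind of eleventh.
A#3 to D#5 is 17 semitones, which makes it a perfect eleventh; the second version is lower, so the direction is down.
Checking another pair — F6 → C5 — gives the same interval.

down a perfect eleventh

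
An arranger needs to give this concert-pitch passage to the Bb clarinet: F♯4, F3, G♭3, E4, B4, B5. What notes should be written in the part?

G#4 G3 Ab3 F#4 C#5 C#6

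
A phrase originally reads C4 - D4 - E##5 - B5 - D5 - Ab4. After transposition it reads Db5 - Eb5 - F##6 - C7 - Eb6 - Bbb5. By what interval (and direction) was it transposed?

From C4 to Db5 is 9 letter names — a ninth of some quality.
C4 to Db5 is 13 semitones, which makes it a minor ninth; the second version is higher, so the direction is up.
Checking another pair — Ab4 → Bbb5 — gives the same interval.

up a minor ninth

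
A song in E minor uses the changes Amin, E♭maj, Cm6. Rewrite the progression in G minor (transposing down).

Cmin Gbmaj Ebm6

E minor down to G minor is a major sixth; each chord root moves by that interval while the quality stays the same.
Amin: root A down a major sixth → C, giving Cmin.
E♭maj: root E♭ down a major sixth → Gb, giving Gbmaj.
Cm6: root C down a major sixth → Eb, giving Ebm6.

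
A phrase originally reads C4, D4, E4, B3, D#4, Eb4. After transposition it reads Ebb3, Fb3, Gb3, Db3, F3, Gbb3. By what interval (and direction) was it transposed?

From C4 to Ebb3 is 6 letter names — a sixth of some quality.
Ebb3 to C4 is 10 semitones, which makes it an augmented sixth; the second version is lower, so the direction is down.
Checking another pair — Eb4 → Gbb3 — gives the same interval.

down an augmented sixth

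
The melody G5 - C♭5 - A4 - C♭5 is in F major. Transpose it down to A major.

F major to A major down is a minor sixth, so every note moves down by that interval.
G5 -> B4
Cb5 -> Eb4
A4 -> C#4
Cb5 -> Eb4

B4 Eb4 C#4 Eb4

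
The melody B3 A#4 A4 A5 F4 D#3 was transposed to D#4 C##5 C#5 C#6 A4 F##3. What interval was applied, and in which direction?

up a major third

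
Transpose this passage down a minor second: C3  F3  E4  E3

B2 E3 D#4 D#3

A minor second down from C3 gives B2.
F3: a second down reaches E, and 1 semitone makes it E3.
E4 down a minor second is D#4.
E3 down a minor second is D#3.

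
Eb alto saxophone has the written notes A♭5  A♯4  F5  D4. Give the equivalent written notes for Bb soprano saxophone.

Db5 D#4 Bb4 G3

First find concert pitch: the Eb alto saxophone sounds a major sixth below written, so A♭5 A♯4 F5 D4 sounds Cb5 C#4 Ab4 F3.
Then write for Bb soprano saxophone: it sounds a major second below written, so the part must be a major second above concert.
Cb5 → Db5
C#4 → D#4
Ab4 → Bb4
F3 → G3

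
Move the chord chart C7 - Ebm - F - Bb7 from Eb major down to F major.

D7 Fm G C7

Eb major down to F major is a minor seventh; each chord root moves by that interval while the quality stays the same.
C7: root C down a minor seventh → D, giving D7.
Ebm: root Eb down a minor seventh → F, giving Fm.
F: root F down a minor seventh → G, giving G.
Bb7: root Bb down a minor seventh → C, giving C7.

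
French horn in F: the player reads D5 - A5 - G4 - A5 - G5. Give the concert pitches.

G4 D5 C4 D5 C5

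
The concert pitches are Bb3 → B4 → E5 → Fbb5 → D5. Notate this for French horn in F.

F4 F#5 B5 Cbb6 A5

The French horn in F sounds a perfect fifth below written, so the written part must be a perfect fifth above concert — transpose each note up.
Bb3 becomes F4
B4 becomes F#5
E5 becomes B5
Fbb5 becomes Cbb6
D5 becomes A5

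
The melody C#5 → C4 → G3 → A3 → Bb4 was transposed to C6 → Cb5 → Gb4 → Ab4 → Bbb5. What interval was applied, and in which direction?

up a diminished octave

Take the first pair: C#5 → C6. C to C spans 8 letter names, so the interval is some kind of octave.
C#5 to C6 is 11 semitones, which makes it a diminished octave; the second version is higher, so the direction is up.
Checking another pair — Bb4 → Bbb5 — gives the same interval.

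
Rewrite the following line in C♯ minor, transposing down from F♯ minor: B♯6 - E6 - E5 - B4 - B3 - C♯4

F##6 B5 B4 F#4 F#3 G#3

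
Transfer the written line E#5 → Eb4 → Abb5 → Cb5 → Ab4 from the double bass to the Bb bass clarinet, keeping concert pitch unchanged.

F##5 F4 Bbb5 Db5 Bb4

First find concert pitch: the double bass sounds a perfect octave below written, so E#5 Eb4 Abb5 Cb5 Ab4 sounds E#4 Eb3 Abb4 Cb4 Ab3.
Then write for Bb bass clarinet: it sounds a major ninth below written, so the part must be a major ninth above concert.
E#4 → F##5
Eb3 → F4
Abb4 → Bbb5
Cb4 → Db5
Ab3 → Bb4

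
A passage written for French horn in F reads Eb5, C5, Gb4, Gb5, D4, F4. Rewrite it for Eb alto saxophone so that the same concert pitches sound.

First find concert pitch: the French horn in F sounds a perfect fifth below written, so Eb5 C5 Gb4 Gb5 D4 F4 sounds Ab4 F4 Cb4 Cb5 G3 Bb3.
Then write for Eb alto saxophone: it sounds a major sixth below written, so the part must be a major sixth above concert.
Ab4 → F5
F4 → D5
Cb4 → Ab4
Cb5 → Ab5
G3 → E4
Bb3 → G4

F5 D5 Ab4 Ab5 E4 G4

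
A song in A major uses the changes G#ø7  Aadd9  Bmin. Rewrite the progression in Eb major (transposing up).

Dø7 Ebadd9 Fmin

A major up to Eb major is a diminished fifth; each chord root moves by that interval while the quality stays the same.
G#ø7: root G# up a diminished fifth → D, giving Dø7.
Aadd9: root A up a diminished fifth → Eb, giving Ebadd9.
Bmin: root B up a diminished fifth → F, giving Fmin.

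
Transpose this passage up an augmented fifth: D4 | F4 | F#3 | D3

D4: a fifth up reaches A, and 8 semitones makes it A#4.
F4: a fifth up reaches C, and 8 semitones makes it C#5.
F#3: a fifth up reaches C, and 8 semitones makes it C##4.
D3: a fifth up reaches A, and 8 semitones makes it A#3.

A#4 C#5 C##4 A#3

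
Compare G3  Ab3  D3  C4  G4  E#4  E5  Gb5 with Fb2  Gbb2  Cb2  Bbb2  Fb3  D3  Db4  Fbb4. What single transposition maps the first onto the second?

Take the first pair: G3 → Fb2. G to F spans 9 letter names, so the interval is some kind of ninth.
Fb2 to G3 is 15 semitones, which makes it an augmented ninth; the second version is lower, so the direction is down.
Checking another pair — Gb5 → Fbb4 — gives the same interval.

down an augmented ninth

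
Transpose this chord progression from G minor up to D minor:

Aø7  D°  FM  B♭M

Eø7 A° CM FM

G minor up to D minor is a perfect fifth; each chord root moves by that interval while the quality stays the same.
Aø7: root A up a perfect fifth → E, giving Eø7.
D°: root D up a perfect fifth → A, giving A°.
FM: root F up a perfect fifth → C, giving CM.
B♭M: root B♭ up a perfect fifth → F, giving FM.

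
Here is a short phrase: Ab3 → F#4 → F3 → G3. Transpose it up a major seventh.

Ab3 to G4
F#4 to E#5
F3 to E4
G3 to F#4

G4 E#5 E4 F#4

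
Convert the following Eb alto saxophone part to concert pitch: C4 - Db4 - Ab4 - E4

Eb3 Fb3 Cb4 G3

The Eb alto saxophone sounds a major sixth below written, so transpose each written note down a major sixth.
C4 becomes Eb3
Db4 becomes Fb3
Ab4 becomes Cb4
E4 becomes G3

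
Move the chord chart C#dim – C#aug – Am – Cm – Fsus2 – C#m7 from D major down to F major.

Edim Eaug Cm Ebm Absus2 Em7

D major down to F major is a major sixth; each chord root moves by that interval while the quality stays the same.
C#dim: root C# down a major sixth → E, giving Edim.
C#aug: root C# down a major sixth → E, giving Eaug.
Am: root A down a major sixth → C, giving Cm.
Cm: root C down a major sixth → Eb, giving Ebm.
Fsus2: root F down a major sixth → Ab, giving Absus2.
C#m7: root C# down a major sixth → E, giving Em7.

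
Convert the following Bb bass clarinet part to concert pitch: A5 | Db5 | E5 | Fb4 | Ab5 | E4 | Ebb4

G4 Cb4 D4 Ebb3 Gb4 D3 Dbb3

The Bb bass clarinet sounds a major ninth below written, so transpose each written note down a major ninth.
A5 → G4
Db5 → Cb4
E5 → D4
Fb4 → Ebb3
Ab5 → Gb4
E4 → D3
Ebb4 → Dbb3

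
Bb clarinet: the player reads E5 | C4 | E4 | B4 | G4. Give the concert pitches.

Written C4 on the Bb clarinet sounds as Bb3, a major second lower; apply that shift to every note.
E5 → D5
C4 → Bb3
E4 → D4
B4 → A4
G4 → F4

D5 Bb3 D4 A4 F4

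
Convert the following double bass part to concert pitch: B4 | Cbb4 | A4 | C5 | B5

Written C4 on the double bass sounds as C3, a perfect octave lower; apply that shift to every note.
B4 -> B3
Cbb4 -> Cbb3
A4 -> A3
C5 -> C4
B5 -> B4

B3 Cbb3 A3 C4 B4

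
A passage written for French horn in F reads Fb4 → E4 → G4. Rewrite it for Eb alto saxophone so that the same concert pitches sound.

First find concert pitch: the French horn in F sounds a perfect fifth below written, so Fb4 E4 G4 sounds Bbb3 A3 C4.
Then write for Eb alto saxophone: it sounds a major sixth below written, so the part must be a major sixth above concert.
Bbb3 → Gb4
A3 → F#4
C4 → A4

Gb4 F#4 A4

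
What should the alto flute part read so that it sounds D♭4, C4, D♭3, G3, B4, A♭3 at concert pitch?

Gb4 F4 Gb3 C4 E5 Db4

The alto flute sounds a perfect fourth below written, so the written part must be a perfect fourth above concert — transpose each note up.
Db4 -> Gb4
C4 -> F4
Db3 -> Gb3
G3 -> C4
B4 -> E5
Ab3 -> Db4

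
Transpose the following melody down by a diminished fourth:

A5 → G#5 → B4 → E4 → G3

A5: a fourth down reaches E, and 4 semitones makes it E#5.
G#5: a fourth down reaches D, and 4 semitones makes it D##5.
B4 down a diminished fourth is F##4.
E4: a fourth down reaches B, and 4 semitones makes it B#3.
A diminished fourth down from G3 gives D#3.

E#5 D##5 F##4 B#3 D#3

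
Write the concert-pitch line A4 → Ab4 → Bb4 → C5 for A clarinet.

The A clarinet sounds a minor third below written, so the written part must be a minor third above concert — transpose each note up.
A4 to C5
Ab4 to Cb5
Bb4 to Db5
C5 to Eb5

C5 Cb5 Db5 Eb5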